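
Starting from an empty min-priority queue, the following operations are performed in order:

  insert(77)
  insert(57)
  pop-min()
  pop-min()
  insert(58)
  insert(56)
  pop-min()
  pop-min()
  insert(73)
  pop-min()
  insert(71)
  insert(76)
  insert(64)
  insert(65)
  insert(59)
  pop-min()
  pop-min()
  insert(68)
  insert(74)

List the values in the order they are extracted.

insert 77 → {77}
insert 57 → {57, 77}
pop-min → 57; now {77}
pop-min → 77; now {}
insert 58 → {58}
insert 56 → {56, 58}
pop-min → 56; now {58}
pop-min → 58; now {}
insert 73 → {73}
pop-min → 73; now {}
insert 71 → {71}
insert 76 → {71, 76}
insert 64 → {64, 71, 76}
insert 65 → {64, 65, 71, 76}
insert 59 → {59, 64, 65, 71, 76}
pop-min → 59; now {64, 65, 71, 76}
pop-min → 64; now {65, 71, 76}
insert 68 → {65, 68, 71, 76}
insert 74 → {65, 68, 71, 74, 76}

57 → 77 → 56 → 58 → 73 → 59 → 64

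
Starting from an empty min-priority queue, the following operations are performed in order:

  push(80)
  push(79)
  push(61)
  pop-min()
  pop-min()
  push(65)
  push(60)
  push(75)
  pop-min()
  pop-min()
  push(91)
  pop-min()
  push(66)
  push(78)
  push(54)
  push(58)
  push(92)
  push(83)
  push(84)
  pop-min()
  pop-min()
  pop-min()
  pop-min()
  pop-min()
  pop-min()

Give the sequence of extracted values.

insert 80 → {80}
insert 79 → {79, 80}
insert 61 → {61, 79, 80}
pop-min → 61; now {79, 80}
pop-min → 79; now {80}
insert 65 → {65, 80}
insert 60 → {60, 65, 80}
insert 75 → {60, 65, 75, 80}
pop-min → 60; now {65, 75, 80}
pop-min → 65; now {75, 80}
insert 91 → {75, 80, 91}
pop-min → 75; now {80, 91}
insert 66 → {66, 80, 91}
insert 78 → {66, 78, 80, 91}
insert 54 → {54, 66, 78, 80, 91}
insert 58 → {54, 58, 66, 78, 80, 91}
insert 92 → {54, 58, 66, 78, 80, 91, 92}
insert 83 → {54, 58, 66, 78, 80, 83, 91, 92}
insert 84 → {54, 58, 66, 78, 80, 83, 84, 91, 92}
pop-min → 54; now {58, 66, 78, 80, 83, 84, 91, 92}
pop-min → 58; now {66, 78, 80, 83, 84, 91, 92}
pop-min → 66; now {78, 80, 83, 84, 91, 92}
pop-min → 78; now {80, 83, 84, 91, 92}
pop-min → 80; now {83, 84, 91, 92}
pop-min → 83; now {84, 91, 92}

[61, 79, 60, 65, 75, 54, 58, 66, 78, 80, 83]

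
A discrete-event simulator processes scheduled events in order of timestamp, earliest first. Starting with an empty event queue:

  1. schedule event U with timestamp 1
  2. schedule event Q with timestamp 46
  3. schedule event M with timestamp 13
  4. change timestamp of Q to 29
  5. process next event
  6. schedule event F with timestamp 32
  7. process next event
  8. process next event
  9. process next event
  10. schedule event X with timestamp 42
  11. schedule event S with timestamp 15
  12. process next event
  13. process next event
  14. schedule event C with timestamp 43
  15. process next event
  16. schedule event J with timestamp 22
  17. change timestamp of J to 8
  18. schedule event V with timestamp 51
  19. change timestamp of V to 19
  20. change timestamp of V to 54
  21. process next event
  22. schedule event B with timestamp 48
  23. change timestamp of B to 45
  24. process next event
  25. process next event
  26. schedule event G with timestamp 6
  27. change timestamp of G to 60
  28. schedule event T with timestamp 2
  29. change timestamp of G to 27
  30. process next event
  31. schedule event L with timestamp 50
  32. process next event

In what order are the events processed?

add U (timestamp 1) → {U:1}
add Q (timestamp 46) → {U:1, Q:46}
add M (timestamp 13) → {U:1, M:13, Q:46}
update Q to timestamp 29 → {U:1, M:13, Q:29}
process next event → U; now {M:13, Q:29}
add F (timestamp 32) → {M:13, Q:29, F:32}
process next event → M; now {Q:29, F:32}
process next event → Q; now {F:32}
process next event → F; now {}
add X (timestamp 42) → {X:42}
add S (timestamp 15) → {S:15, X:42}
process next event → S; now {X:42}
process next event → X; now {}
add C (timestamp 43) → {C:43}
process next event → C; now {}
add J (timestamp 22) → {J:22}
update J to timestamp 8 → {J:8}
add V (timestamp 51) → {J:8, V:51}
update V to timestamp 19 → {J:8, V:19}
update V to timestamp 54 → {J:8, V:54}
process next event → J; now {V:54}
add B (timestamp 48) → {B:48, V:54}
update B to timestamp 45 → {B:45, V:54}
process next event → B; now {V:54}
process next event → V; now {}
add G (timestamp 6) → {G:6}
update G to timestamp 60 → {G:60}
add T (timestamp 2) → {T:2, G:60}
update G to timestamp 27 → {T:2, G:27}
process next event → T; now {G:27}
add L (timestamp 50) → {G:27, L:50}
process next event → G; now {L:50}

[U, M, Q, F, S, X, C, J, B, V, T, G]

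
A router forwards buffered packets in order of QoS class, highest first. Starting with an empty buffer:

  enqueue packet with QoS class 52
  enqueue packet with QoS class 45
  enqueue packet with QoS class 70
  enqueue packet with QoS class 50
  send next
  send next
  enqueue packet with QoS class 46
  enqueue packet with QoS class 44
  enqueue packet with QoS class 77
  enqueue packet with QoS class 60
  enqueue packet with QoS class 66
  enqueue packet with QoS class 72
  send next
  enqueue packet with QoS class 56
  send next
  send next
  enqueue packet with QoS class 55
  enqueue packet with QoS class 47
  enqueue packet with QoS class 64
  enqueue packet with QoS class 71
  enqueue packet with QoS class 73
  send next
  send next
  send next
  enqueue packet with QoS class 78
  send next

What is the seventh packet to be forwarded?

insert 52 → {52}
insert 45 → {52, 45}
insert 70 → {70, 52, 45}
insert 50 → {70, 52, 50, 45}
send next → 70; now {52, 50, 45}
send next → 52; now {50, 45}
insert 46 → {50, 46, 45}
insert 44 → {50, 46, 45, 44}
insert 77 → {77, 50, 46, 45, 44}
insert 60 → {77, 60, 50, 46, 45, 44}
insert 66 → {77, 66, 60, 50, 46, 45, 44}
insert 72 → {77, 72, 66, 60, 50, 46, 45, 44}
send next → 77; now {72, 66, 60, 50, 46, 45, 44}
insert 56 → {72, 66, 60, 56, 50, 46, 45, 44}
send next → 72; now {66, 60, 56, 50, 46, 45, 44}
send next → 66; now {60, 56, 50, 46, 45, 44}
insert 55 → {60, 56, 55, 50, 46, 45, 44}
insert 47 → {60, 56, 55, 50, 47, 46, 45, 44}
insert 64 → {64, 60, 56, 55, 50, 47, 46, 45, 44}
insert 71 → {71, 64, 60, 56, 55, 50, 47, 46, 45, 44}
insert 73 → {73, 71, 64, 60, 56, 55, 50, 47, 46, 45, 44}
send next → 73; now {71, 64, 60, 56, 55, 50, 47, 46, 45, 44}
send next → 71; now {64, 60, 56, 55, 50, 47, 46, 45, 44}
send next → 64; now {60, 56, 55, 50, 47, 46, 45, 44}
insert 78 → {78, 60, 56, 55, 50, 47, 46, 45, 44}
send next → 78; now {60, 56, 55, 50, 47, 46, 45, 44}

71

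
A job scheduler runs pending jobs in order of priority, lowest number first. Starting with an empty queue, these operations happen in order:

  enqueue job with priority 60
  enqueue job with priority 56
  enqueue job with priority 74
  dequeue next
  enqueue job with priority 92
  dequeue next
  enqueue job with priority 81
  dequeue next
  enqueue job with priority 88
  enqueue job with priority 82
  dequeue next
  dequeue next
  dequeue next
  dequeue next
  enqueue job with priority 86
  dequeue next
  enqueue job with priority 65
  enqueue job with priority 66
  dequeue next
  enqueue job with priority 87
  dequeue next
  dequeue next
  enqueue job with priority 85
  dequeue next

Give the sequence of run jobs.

56, 60, 74, 81, 82, 88, 92, 86, 65, 66, 87, 85

insert 60 → {60}
insert 56 → {56, 60}
insert 74 → {56, 60, 74}
dequeue next → 56; now {60, 74}
insert 92 → {60, 74, 92}
dequeue next → 60; now {74, 92}
insert 81 → {74, 81, 92}
dequeue next → 74; now {81, 92}
insert 88 → {81, 88, 92}
insert 82 → {81, 82, 88, 92}
dequeue next → 81; now {82, 88, 92}
dequeue next → 82; now {88, 92}
dequeue next → 88; now {92}
dequeue next → 92; now {}
insert 86 → {86}
dequeue next → 86; now {}
insert 65 → {65}
insert 66 → {65, 66}
dequeue next → 65; now {66}
insert 87 → {66, 87}
dequeue next → 66; now {87}
dequeue next → 87; now {}
insert 85 → {85}
dequeue next → 85; now {}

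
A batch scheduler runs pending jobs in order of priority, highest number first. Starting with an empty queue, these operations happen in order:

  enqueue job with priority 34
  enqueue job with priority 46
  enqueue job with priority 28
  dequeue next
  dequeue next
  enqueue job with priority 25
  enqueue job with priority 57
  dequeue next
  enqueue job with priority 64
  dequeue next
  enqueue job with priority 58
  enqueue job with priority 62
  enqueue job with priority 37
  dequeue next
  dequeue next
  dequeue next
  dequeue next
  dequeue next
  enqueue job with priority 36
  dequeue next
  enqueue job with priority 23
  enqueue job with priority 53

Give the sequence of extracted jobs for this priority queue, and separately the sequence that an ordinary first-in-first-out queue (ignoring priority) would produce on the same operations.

priority queue: 46, 34, 57, 64, 62, 58, 37, 28, 25, 36; FIFO queue: 34 → 46 → 28 → 25 → 57 → 64 → 58 → 62 → 37 → 36

insert 34 → {34}
insert 46 → {46, 34}
insert 28 → {46, 34, 28}
dequeue next → 46; now {34, 28}
dequeue next → 34; now {28}
insert 25 → {28, 25}
insert 57 → {57, 28, 25}
dequeue next → 57; now {28, 25}
insert 64 → {64, 28, 25}
dequeue next → 64; now {28, 25}
insert 58 → {58, 28, 25}
insert 62 → {62, 58, 28, 25}
insert 37 → {62, 58, 37, 28, 25}
dequeue next → 62; now {58, 37, 28, 25}
dequeue next → 58; now {37, 28, 25}
dequeue next → 37; now {28, 25}
dequeue next → 28; now {25}
dequeue next → 25; now {}
insert 36 → {36}
dequeue next → 36; now {}
insert 23 → {23}
insert 53 → {53, 23}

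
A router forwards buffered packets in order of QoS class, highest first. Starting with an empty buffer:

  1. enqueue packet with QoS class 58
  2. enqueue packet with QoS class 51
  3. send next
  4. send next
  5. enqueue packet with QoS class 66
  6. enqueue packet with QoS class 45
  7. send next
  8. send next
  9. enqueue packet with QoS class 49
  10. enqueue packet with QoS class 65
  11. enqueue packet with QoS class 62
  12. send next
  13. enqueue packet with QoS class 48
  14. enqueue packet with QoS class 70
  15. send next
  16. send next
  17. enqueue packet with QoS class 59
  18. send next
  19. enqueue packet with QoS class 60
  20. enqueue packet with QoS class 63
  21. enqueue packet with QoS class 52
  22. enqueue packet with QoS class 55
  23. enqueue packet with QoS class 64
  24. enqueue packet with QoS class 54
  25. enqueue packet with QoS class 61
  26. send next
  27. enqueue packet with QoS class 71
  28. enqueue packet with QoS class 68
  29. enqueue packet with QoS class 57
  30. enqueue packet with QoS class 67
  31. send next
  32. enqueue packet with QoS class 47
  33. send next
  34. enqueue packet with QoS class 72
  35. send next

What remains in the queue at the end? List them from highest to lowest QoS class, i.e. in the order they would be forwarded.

insert 58 → {58}
insert 51 → {58, 51}
send next → 58; now {51}
send next → 51; now {}
insert 66 → {66}
insert 45 → {66, 45}
send next → 66; now {45}
send next → 45; now {}
insert 49 → {49}
insert 65 → {65, 49}
insert 62 → {65, 62, 49}
send next → 65; now {62, 49}
insert 48 → {62, 49, 48}
insert 70 → {70, 62, 49, 48}
send next → 70; now {62, 49, 48}
send next → 62; now {49, 48}
insert 59 → {59, 49, 48}
send next → 59; now {49, 48}
insert 60 → {60, 49, 48}
insert 63 → {63, 60, 49, 48}
insert 52 → {63, 60, 52, 49, 48}
insert 55 → {63, 60, 55, 52, 49, 48}
insert 64 → {64, 63, 60, 55, 52, 49, 48}
insert 54 → {64, 63, 60, 55, 54, 52, 49, 48}
insert 61 → {64, 63, 61, 60, 55, 54, 52, 49, 48}
send next → 64; now {63, 61, 60, 55, 54, 52, 49, 48}
insert 71 → {71, 63, 61, 60, 55, 54, 52, 49, 48}
insert 68 → {71, 68, 63, 61, 60, 55, 54, 52, 49, 48}
insert 57 → {71, 68, 63, 61, 60, 57, 55, 54, 52, 49, 48}
insert 67 → {71, 68, 67, 63, 61, 60, 57, 55, 54, 52, 49, 48}
send next → 71; now {68, 67, 63, 61, 60, 57, 55, 54, 52, 49, 48}
insert 47 → {68, 67, 63, 61, 60, 57, 55, 54, 52, 49, 48, 47}
send next → 68; now {67, 63, 61, 60, 57, 55, 54, 52, 49, 48, 47}
insert 72 → {72, 67, 63, 61, 60, 57, 55, 54, 52, 49, 48, 47}
send next → 72; now {67, 63, 61, 60, 57, 55, 54, 52, 49, 48, 47}

[67, 63, 61, 60, 57, 55, 54, 52, 49, 48, 47]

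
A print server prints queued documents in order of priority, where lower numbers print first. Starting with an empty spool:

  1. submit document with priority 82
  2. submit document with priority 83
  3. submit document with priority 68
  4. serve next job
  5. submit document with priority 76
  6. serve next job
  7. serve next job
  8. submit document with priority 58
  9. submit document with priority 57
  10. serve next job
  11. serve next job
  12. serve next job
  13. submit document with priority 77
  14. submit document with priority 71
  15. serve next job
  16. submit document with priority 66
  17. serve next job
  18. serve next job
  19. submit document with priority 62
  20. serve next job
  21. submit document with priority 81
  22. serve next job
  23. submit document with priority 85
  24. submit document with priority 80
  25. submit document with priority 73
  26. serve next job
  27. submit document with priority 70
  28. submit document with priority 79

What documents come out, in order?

[68, 76, 82, 57, 58, 83, 71, 66, 77, 62, 81, 73]

insert 82 → {82}
insert 83 → {82, 83}
insert 68 → {68, 82, 83}
serve next job → 68; now {82, 83}
insert 76 → {76, 82, 83}
serve next job → 76; now {82, 83}
serve next job → 82; now {83}
insert 58 → {58, 83}
insert 57 → {57, 58, 83}
serve next job → 57; now {58, 83}
serve next job → 58; now {83}
serve next job → 83; now {}
insert 77 → {77}
insert 71 → {71, 77}
serve next job → 71; now {77}
insert 66 → {66, 77}
serve next job → 66; now {77}
serve next job → 77; now {}
insert 62 → {62}
serve next job → 62; now {}
insert 81 → {81}
serve next job → 81; now {}
insert 85 → {85}
insert 80 → {80, 85}
insert 73 → {73, 80, 85}
serve next job → 73; now {80, 85}
insert 70 → {70, 80, 85}
insert 79 → {70, 79, 80, 85}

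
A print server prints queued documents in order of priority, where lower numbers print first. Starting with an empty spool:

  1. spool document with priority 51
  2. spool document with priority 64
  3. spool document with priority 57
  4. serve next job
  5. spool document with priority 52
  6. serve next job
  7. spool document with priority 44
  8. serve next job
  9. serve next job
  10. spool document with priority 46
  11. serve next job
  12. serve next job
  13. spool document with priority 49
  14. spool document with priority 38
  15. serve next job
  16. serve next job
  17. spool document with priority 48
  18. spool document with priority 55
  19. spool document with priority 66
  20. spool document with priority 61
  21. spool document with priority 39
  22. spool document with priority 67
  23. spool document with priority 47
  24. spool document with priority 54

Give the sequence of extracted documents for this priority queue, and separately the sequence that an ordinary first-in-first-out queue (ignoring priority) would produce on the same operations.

priority queue: 51, 52, 44, 57, 46, 64, 38, 49; FIFO queue: [51, 64, 57, 52, 44, 46, 49, 38]

insert 51 → {51}
insert 64 → {51, 64}
insert 57 → {51, 57, 64}
serve next job → 51; now {57, 64}
insert 52 → {52, 57, 64}
serve next job → 52; now {57, 64}
insert 44 → {44, 57, 64}
serve next job → 44; now {57, 64}
serve next job → 57; now {64}
insert 46 → {46, 64}
serve next job → 46; now {64}
serve next job → 64; now {}
insert 49 → {49}
insert 38 → {38, 49}
serve next job → 38; now {49}
serve next job → 49; now {}
insert 48 → {48}
insert 55 → {48, 55}
insert 66 → {48, 55, 66}
insert 61 → {48, 55, 61, 66}
insert 39 → {39, 48, 55, 61, 66}
insert 67 → {39, 48, 55, 61, 66, 67}
insert 47 → {39, 47, 48, 55, 61, 66, 67}
insert 54 → {39, 47, 48, 54, 55, 61, 66, 67}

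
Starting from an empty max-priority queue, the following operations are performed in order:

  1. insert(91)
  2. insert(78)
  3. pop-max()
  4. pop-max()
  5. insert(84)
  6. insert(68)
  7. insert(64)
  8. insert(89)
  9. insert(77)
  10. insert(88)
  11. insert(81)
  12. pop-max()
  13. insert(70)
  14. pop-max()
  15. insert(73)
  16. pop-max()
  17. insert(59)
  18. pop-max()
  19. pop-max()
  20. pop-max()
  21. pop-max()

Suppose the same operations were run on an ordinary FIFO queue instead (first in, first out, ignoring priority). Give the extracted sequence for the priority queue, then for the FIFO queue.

priority queue: 91 → 78 → 89 → 88 → 84 → 81 → 77 → 73 → 70; FIFO queue: [91, 78, 84, 68, 64, 89, 77, 88, 81]

insert 91 → {91}
insert 78 → {91, 78}
pop-max → 91; now {78}
pop-max → 78; now {}
insert 84 → {84}
insert 68 → {84, 68}
insert 64 → {84, 68, 64}
insert 89 → {89, 84, 68, 64}
insert 77 → {89, 84, 77, 68, 64}
insert 88 → {89, 88, 84, 77, 68, 64}
insert 81 → {89, 88, 84, 81, 77, 68, 64}
pop-max → 89; now {88, 84, 81, 77, 68, 64}
insert 70 → {88, 84, 81, 77, 70, 68, 64}
pop-max → 88; now {84, 81, 77, 70, 68, 64}
insert 73 → {84, 81, 77, 73, 70, 68, 64}
pop-max → 84; now {81, 77, 73, 70, 68, 64}
insert 59 → {81, 77, 73, 70, 68, 64, 59}
pop-max → 81; now {77, 73, 70, 68, 64, 59}
pop-max → 77; now {73, 70, 68, 64, 59}
pop-max → 73; now {70, 68, 64, 59}
pop-max → 70; now {68, 64, 59}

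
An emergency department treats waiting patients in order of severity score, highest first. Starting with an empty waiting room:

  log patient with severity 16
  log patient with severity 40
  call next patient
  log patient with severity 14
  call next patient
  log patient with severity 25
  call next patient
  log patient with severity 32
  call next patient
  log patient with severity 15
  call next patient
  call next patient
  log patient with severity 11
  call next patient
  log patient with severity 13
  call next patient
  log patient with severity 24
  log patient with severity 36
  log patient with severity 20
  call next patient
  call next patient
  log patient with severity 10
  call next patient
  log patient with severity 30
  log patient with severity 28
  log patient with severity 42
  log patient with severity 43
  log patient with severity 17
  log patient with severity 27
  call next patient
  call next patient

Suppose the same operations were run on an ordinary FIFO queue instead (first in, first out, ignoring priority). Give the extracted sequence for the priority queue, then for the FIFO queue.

priority queue: 40, 16, 25, 32, 15, 14, 11, 13, 36, 24, 20, 43, 42; FIFO queue: [16, 40, 14, 25, 32, 15, 11, 13, 24, 36, 20, 10, 30]

insert 16 → {16}
insert 40 → {40, 16}
call next patient → 40; now {16}
insert 14 → {16, 14}
call next patient → 16; now {14}
insert 25 → {25, 14}
call next patient → 25; now {14}
insert 32 → {32, 14}
call next patient → 32; now {14}
insert 15 → {15, 14}
call next patient → 15; now {14}
call next patient → 14; now {}
insert 11 → {11}
call next patient → 11; now {}
insert 13 → {13}
call next patient → 13; now {}
insert 24 → {24}
insert 36 → {36, 24}
insert 20 → {36, 24, 20}
call next patient → 36; now {24, 20}
call next patient → 24; now {20}
insert 10 → {20, 10}
call next patient → 20; now {10}
insert 30 → {30, 10}
insert 28 → {30, 28, 10}
insert 42 → {42, 30, 28, 10}
insert 43 → {43, 42, 30, 28, 10}
insert 17 → {43, 42, 30, 28, 17, 10}
insert 27 → {43, 42, 30, 28, 27, 17, 10}
call next patient → 43; now {42, 30, 28, 27, 17, 10}
call next patient → 42; now {30, 28, 27, 17, 10}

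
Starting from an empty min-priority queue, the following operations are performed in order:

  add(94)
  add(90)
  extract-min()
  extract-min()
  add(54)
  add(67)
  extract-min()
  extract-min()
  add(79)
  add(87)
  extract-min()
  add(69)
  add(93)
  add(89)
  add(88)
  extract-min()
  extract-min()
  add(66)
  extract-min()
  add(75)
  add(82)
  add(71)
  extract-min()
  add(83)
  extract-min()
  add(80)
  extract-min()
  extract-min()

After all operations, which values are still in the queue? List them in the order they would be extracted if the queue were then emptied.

insert 94 → {94}
insert 90 → {90, 94}
extract-min → 90; now {94}
extract-min → 94; now {}
insert 54 → {54}
insert 67 → {54, 67}
extract-min → 54; now {67}
extract-min → 67; now {}
insert 79 → {79}
insert 87 → {79, 87}
extract-min → 79; now {87}
insert 69 → {69, 87}
insert 93 → {69, 87, 93}
insert 89 → {69, 87, 89, 93}
insert 88 → {69, 87, 88, 89, 93}
extract-min → 69; now {87, 88, 89, 93}
extract-min → 87; now {88, 89, 93}
insert 66 → {66, 88, 89, 93}
extract-min → 66; now {88, 89, 93}
insert 75 → {75, 88, 89, 93}
insert 82 → {75, 82, 88, 89, 93}
insert 71 → {71, 75, 82, 88, 89, 93}
extract-min → 71; now {75, 82, 88, 89, 93}
insert 83 → {75, 82, 83, 88, 89, 93}
extract-min → 75; now {82, 83, 88, 89, 93}
insert 80 → {80, 82, 83, 88, 89, 93}
extract-min → 80; now {82, 83, 88, 89, 93}
extract-min → 82; now {83, 88, 89, 93}

83, 88, 89, 93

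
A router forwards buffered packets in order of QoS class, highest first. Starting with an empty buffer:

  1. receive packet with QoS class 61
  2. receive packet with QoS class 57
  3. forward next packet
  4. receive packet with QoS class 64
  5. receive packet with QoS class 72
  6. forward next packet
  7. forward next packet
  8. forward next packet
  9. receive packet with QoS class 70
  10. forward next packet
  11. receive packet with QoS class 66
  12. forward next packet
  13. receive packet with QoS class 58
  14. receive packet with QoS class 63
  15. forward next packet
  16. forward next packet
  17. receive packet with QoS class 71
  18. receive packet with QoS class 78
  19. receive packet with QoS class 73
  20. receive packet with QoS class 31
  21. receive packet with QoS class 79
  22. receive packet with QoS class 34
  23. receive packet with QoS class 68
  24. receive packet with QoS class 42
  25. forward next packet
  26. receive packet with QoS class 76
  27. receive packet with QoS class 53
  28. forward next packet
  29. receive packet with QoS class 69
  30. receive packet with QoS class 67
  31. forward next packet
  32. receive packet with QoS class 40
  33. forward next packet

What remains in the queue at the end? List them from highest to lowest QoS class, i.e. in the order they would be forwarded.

71 → 69 → 68 → 67 → 53 → 42 → 40 → 34 → 31

insert 61 → {61}
insert 57 → {61, 57}
forward next packet → 61; now {57}
insert 64 → {64, 57}
insert 72 → {72, 64, 57}
forward next packet → 72; now {64, 57}
forward next packet → 64; now {57}
forward next packet → 57; now {}
insert 70 → {70}
forward next packet → 70; now {}
insert 66 → {66}
forward next packet → 66; now {}
insert 58 → {58}
insert 63 → {63, 58}
forward next packet → 63; now {58}
forward next packet → 58; now {}
insert 71 → {71}
insert 78 → {78, 71}
insert 73 → {78, 73, 71}
insert 31 → {78, 73, 71, 31}
insert 79 → {79, 78, 73, 71, 31}
insert 34 → {79, 78, 73, 71, 34, 31}
insert 68 → {79, 78, 73, 71, 68, 34, 31}
insert 42 → {79, 78, 73, 71, 68, 42, 34, 31}
forward next packet → 79; now {78, 73, 71, 68, 42, 34, 31}
insert 76 → {78, 76, 73, 71, 68, 42, 34, 31}
insert 53 → {78, 76, 73, 71, 68, 53, 42, 34, 31}
forward next packet → 78; now {76, 73, 71, 68, 53, 42, 34, 31}
insert 69 → {76, 73, 71, 69, 68, 53, 42, 34, 31}
insert 67 → {76, 73, 71, 69, 68, 67, 53, 42, 34, 31}
forward next packet → 76; now {73, 71, 69, 68, 67, 53, 42, 34, 31}
insert 40 → {73, 71, 69, 68, 67, 53, 42, 40, 34, 31}
forward next packet → 73; now {71, 69, 68, 67, 53, 42, 40, 34, 31}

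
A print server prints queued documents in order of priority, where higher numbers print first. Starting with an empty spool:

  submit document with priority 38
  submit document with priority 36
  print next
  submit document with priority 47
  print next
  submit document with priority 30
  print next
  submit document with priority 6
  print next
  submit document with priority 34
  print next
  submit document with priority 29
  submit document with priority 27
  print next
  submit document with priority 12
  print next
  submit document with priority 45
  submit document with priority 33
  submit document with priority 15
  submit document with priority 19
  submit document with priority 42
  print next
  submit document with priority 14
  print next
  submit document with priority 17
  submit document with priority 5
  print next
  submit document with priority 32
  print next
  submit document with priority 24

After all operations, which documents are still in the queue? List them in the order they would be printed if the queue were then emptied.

[24, 19, 17, 15, 14, 12, 6, 5]

insert 38 → {38}
insert 36 → {38, 36}
print next → 38; now {36}
insert 47 → {47, 36}
print next → 47; now {36}
insert 30 → {36, 30}
print next → 36; now {30}
insert 6 → {30, 6}
print next → 30; now {6}
insert 34 → {34, 6}
print next → 34; now {6}
insert 29 → {29, 6}
insert 27 → {29, 27, 6}
print next → 29; now {27, 6}
insert 12 → {27, 12, 6}
print next → 27; now {12, 6}
insert 45 → {45, 12, 6}
insert 33 → {45, 33, 12, 6}
insert 15 → {45, 33, 15, 12, 6}
insert 19 → {45, 33, 19, 15, 12, 6}
insert 42 → {45, 42, 33, 19, 15, 12, 6}
print next → 45; now {42, 33, 19, 15, 12, 6}
insert 14 → {42, 33, 19, 15, 14, 12, 6}
print next → 42; now {33, 19, 15, 14, 12, 6}
insert 17 → {33, 19, 17, 15, 14, 12, 6}
insert 5 → {33, 19, 17, 15, 14, 12, 6, 5}
print next → 33; now {19, 17, 15, 14, 12, 6, 5}
insert 32 → {32, 19, 17, 15, 14, 12, 6, 5}
print next → 32; now {19, 17, 15, 14, 12, 6, 5}
insert 24 → {24, 19, 17, 15, 14, 12, 6, 5}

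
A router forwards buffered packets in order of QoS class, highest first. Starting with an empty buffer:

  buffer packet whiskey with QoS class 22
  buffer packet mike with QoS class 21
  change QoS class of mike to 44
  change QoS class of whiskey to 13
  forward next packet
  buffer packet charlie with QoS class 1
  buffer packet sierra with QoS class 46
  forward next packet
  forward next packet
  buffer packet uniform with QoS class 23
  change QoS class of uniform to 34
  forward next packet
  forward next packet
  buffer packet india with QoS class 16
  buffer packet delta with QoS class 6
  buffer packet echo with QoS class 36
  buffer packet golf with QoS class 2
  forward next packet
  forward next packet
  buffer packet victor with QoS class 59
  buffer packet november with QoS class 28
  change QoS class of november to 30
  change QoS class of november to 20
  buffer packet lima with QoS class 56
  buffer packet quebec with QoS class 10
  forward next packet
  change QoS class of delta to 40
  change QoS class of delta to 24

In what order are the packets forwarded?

add whiskey (QoS class 22) → {whiskey:22}
add mike (QoS class 21) → {whiskey:22, mike:21}
update mike to QoS class 44 → {mike:44, whiskey:22}
update whiskey to QoS class 13 → {mike:44, whiskey:13}
forward next packet → mike; now {whiskey:13}
add charlie (QoS class 1) → {whiskey:13, charlie:1}
add sierra (QoS class 46) → {sierra:46, whiskey:13, charlie:1}
forward next packet → sierra; now {whiskey:13, charlie:1}
forward next packet → whiskey; now {charlie:1}
add uniform (QoS class 23) → {uniform:23, charlie:1}
update uniform to QoS class 34 → {uniform:34, charlie:1}
forward next packet → uniform; now {charlie:1}
forward next packet → charlie; now {}
add india (QoS class 16) → {india:16}
add delta (QoS class 6) → {india:16, delta:6}
add echo (QoS class 36) → {echo:36, india:16, delta:6}
add golf (QoS class 2) → {echo:36, india:16, delta:6, golf:2}
forward next packet → echo; now {india:16, delta:6, golf:2}
forward next packet → india; now {delta:6, golf:2}
add victor (QoS class 59) → {victor:59, delta:6, golf:2}
add november (QoS class 28) → {victor:59, november:28, delta:6, golf:2}
update november to QoS class 30 → {victor:59, november:30, delta:6, golf:2}
update november to QoS class 20 → {victor:59, november:20, delta:6, golf:2}
add lima (QoS class 56) → {victor:59, lima:56, november:20, delta:6, golf:2}
add quebec (QoS class 10) → {victor:59, lima:56, november:20, quebec:10, delta:6, golf:2}
forward next packet → victor; now {lima:56, november:20, quebec:10, delta:6, golf:2}
update delta to QoS class 40 → {lima:56, delta:40, november:20, quebec:10, golf:2}
update delta to QoS class 24 → {lima:56, delta:24, november:20, quebec:10, golf:2}

mike, sierra, whiskey, uniform, charlie, echo, india, victor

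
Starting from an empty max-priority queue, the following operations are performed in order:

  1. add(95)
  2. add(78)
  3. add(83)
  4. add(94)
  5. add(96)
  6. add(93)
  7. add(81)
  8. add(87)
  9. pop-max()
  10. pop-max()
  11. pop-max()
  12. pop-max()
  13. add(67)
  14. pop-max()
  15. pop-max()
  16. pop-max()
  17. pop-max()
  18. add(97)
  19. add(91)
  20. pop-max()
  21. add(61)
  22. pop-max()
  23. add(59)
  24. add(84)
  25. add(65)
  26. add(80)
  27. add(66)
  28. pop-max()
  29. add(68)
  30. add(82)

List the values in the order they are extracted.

96, 95, 94, 93, 87, 83, 81, 78, 97, 91, 84

insert 95 → {95}
insert 78 → {95, 78}
insert 83 → {95, 83, 78}
insert 94 → {95, 94, 83, 78}
insert 96 → {96, 95, 94, 83, 78}
insert 93 → {96, 95, 94, 93, 83, 78}
insert 81 → {96, 95, 94, 93, 83, 81, 78}
insert 87 → {96, 95, 94, 93, 87, 83, 81, 78}
pop-max → 96; now {95, 94, 93, 87, 83, 81, 78}
pop-max → 95; now {94, 93, 87, 83, 81, 78}
pop-max → 94; now {93, 87, 83, 81, 78}
pop-max → 93; now {87, 83, 81, 78}
insert 67 → {87, 83, 81, 78, 67}
pop-max → 87; now {83, 81, 78, 67}
pop-max → 83; now {81, 78, 67}
pop-max → 81; now {78, 67}
pop-max → 78; now {67}
insert 97 → {97, 67}
insert 91 → {97, 91, 67}
pop-max → 97; now {91, 67}
insert 61 → {91, 67, 61}
pop-max → 91; now {67, 61}
insert 59 → {67, 61, 59}
insert 84 → {84, 67, 61, 59}
insert 65 → {84, 67, 65, 61, 59}
insert 80 → {84, 80, 67, 65, 61, 59}
insert 66 → {84, 80, 67, 66, 65, 61, 59}
pop-max → 84; now {80, 67, 66, 65, 61, 59}
insert 68 → {80, 68, 67, 66, 65, 61, 59}
insert 82 → {82, 80, 68, 67, 66, 65, 61, 59}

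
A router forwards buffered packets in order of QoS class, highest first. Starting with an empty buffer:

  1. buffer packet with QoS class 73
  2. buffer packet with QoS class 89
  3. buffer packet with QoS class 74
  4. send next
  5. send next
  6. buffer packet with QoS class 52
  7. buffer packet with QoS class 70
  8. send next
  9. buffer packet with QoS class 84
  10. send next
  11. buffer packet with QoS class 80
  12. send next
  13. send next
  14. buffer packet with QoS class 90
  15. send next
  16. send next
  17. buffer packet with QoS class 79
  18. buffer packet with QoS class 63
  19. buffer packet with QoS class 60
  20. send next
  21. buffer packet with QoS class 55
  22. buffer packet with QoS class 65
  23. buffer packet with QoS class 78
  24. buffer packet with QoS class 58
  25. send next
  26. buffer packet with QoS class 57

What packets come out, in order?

insert 73 → {73}
insert 89 → {89, 73}
insert 74 → {89, 74, 73}
send next → 89; now {74, 73}
send next → 74; now {73}
insert 52 → {73, 52}
insert 70 → {73, 70, 52}
send next → 73; now {70, 52}
insert 84 → {84, 70, 52}
send next → 84; now {70, 52}
insert 80 → {80, 70, 52}
send next → 80; now {70, 52}
send next → 70; now {52}
insert 90 → {90, 52}
send next → 90; now {52}
send next → 52; now {}
insert 79 → {79}
insert 63 → {79, 63}
insert 60 → {79, 63, 60}
send next → 79; now {63, 60}
insert 55 → {63, 60, 55}
insert 65 → {65, 63, 60, 55}
insert 78 → {78, 65, 63, 60, 55}
insert 58 → {78, 65, 63, 60, 58, 55}
send next → 78; now {65, 63, 60, 58, 55}
insert 57 → {65, 63, 60, 58, 57, 55}

89 → 74 → 73 → 84 → 80 → 70 → 90 → 52 → 79 → 78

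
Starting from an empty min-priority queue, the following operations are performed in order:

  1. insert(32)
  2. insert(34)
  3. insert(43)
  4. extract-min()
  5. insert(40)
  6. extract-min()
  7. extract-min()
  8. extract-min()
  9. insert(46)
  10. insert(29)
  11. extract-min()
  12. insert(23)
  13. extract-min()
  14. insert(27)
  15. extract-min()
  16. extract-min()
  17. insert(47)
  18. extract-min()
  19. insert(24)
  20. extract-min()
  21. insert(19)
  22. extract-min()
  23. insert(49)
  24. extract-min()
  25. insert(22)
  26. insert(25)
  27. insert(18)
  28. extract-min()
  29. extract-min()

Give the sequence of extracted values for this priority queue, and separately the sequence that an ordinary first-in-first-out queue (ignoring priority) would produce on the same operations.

priority queue: [32, 34, 40, 43, 29, 23, 27, 46, 47, 24, 19, 49, 18, 22]; FIFO queue: [32, 34, 43, 40, 46, 29, 23, 27, 47, 24, 19, 49, 22, 25]

insert 32 → {32}
insert 34 → {32, 34}
insert 43 → {32, 34, 43}
extract-min → 32; now {34, 43}
insert 40 → {34, 40, 43}
extract-min → 34; now {40, 43}
extract-min → 40; now {43}
extract-min → 43; now {}
insert 46 → {46}
insert 29 → {29, 46}
extract-min → 29; now {46}
insert 23 → {23, 46}
extract-min → 23; now {46}
insert 27 → {27, 46}
extract-min → 27; now {46}
extract-min → 46; now {}
insert 47 → {47}
extract-min → 47; now {}
insert 24 → {24}
extract-min → 24; now {}
insert 19 → {19}
extract-min → 19; now {}
insert 49 → {49}
extract-min → 49; now {}
insert 22 → {22}
insert 25 → {22, 25}
insert 18 → {18, 22, 25}
extract-min → 18; now {22, 25}
extract-min → 22; now {25}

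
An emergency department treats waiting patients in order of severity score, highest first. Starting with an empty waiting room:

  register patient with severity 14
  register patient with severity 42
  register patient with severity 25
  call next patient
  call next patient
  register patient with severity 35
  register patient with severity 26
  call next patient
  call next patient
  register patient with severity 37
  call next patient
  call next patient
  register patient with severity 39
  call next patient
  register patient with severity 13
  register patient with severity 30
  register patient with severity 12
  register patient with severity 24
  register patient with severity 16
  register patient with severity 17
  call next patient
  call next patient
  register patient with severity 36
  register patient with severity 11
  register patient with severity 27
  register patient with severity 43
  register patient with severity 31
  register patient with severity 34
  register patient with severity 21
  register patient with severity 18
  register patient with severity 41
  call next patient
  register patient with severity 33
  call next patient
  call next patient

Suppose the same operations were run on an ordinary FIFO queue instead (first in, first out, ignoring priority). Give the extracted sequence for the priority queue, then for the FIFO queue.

insert 14 → {14}
insert 42 → {42, 14}
insert 25 → {42, 25, 14}
call next patient → 42; now {25, 14}
call next patient → 25; now {14}
insert 35 → {35, 14}
insert 26 → {35, 26, 14}
call next patient → 35; now {26, 14}
call next patient → 26; now {14}
insert 37 → {37, 14}
call next patient → 37; now {14}
call next patient → 14; now {}
insert 39 → {39}
call next patient → 39; now {}
insert 13 → {13}
insert 30 → {30, 13}
insert 12 → {30, 13, 12}
insert 24 → {30, 24, 13, 12}
insert 16 → {30, 24, 16, 13, 12}
insert 17 → {30, 24, 17, 16, 13, 12}
call next patient → 30; now {24, 17, 16, 13, 12}
call next patient → 24; now {17, 16, 13, 12}
insert 36 → {36, 17, 16, 13, 12}
insert 11 → {36, 17, 16, 13, 12, 11}
insert 27 → {36, 27, 17, 16, 13, 12, 11}
insert 43 → {43, 36, 27, 17, 16, 13, 12, 11}
insert 31 → {43, 36, 31, 27, 17, 16, 13, 12, 11}
insert 34 → {43, 36, 34, 31, 27, 17, 16, 13, 12, 11}
insert 21 → {43, 36, 34, 31, 27, 21, 17, 16, 13, 12, 11}
insert 18 → {43, 36, 34, 31, 27, 21, 18, 17, 16, 13, 12, 11}
insert 41 → {43, 41, 36, 34, 31, 27, 21, 18, 17, 16, 13, 12, 11}
call next patient → 43; now {41, 36, 34, 31, 27, 21, 18, 17, 16, 13, 12, 11}
insert 33 → {41, 36, 34, 33, 31, 27, 21, 18, 17, 16, 13, 12, 11}
call next patient → 41; now {36, 34, 33, 31, 27, 21, 18, 17, 16, 13, 12, 11}
call next patient → 36; now {34, 33, 31, 27, 21, 18, 17, 16, 13, 12, 11}

priority queue: 42 → 25 → 35 → 26 → 37 → 14 → 39 → 30 → 24 → 43 → 41 → 36; FIFO queue: 14, 42, 25, 35, 26, 37, 39, 13, 30, 12, 24, 16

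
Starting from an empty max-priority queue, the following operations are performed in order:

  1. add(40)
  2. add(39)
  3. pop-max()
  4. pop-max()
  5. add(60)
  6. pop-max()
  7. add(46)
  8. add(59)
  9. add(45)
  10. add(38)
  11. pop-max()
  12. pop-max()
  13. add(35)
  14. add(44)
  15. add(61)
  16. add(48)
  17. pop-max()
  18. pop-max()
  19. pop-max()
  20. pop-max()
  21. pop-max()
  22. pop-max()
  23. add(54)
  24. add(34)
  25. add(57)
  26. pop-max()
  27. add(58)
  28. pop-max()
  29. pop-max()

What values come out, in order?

insert 40 → {40}
insert 39 → {40, 39}
pop-max → 40; now {39}
pop-max → 39; now {}
insert 60 → {60}
pop-max → 60; now {}
insert 46 → {46}
insert 59 → {59, 46}
insert 45 → {59, 46, 45}
insert 38 → {59, 46, 45, 38}
pop-max → 59; now {46, 45, 38}
pop-max → 46; now {45, 38}
insert 35 → {45, 38, 35}
insert 44 → {45, 44, 38, 35}
insert 61 → {61, 45, 44, 38, 35}
insert 48 → {61, 48, 45, 44, 38, 35}
pop-max → 61; now {48, 45, 44, 38, 35}
pop-max → 48; now {45, 44, 38, 35}
pop-max → 45; now {44, 38, 35}
pop-max → 44; now {38, 35}
pop-max → 38; now {35}
pop-max → 35; now {}
insert 54 → {54}
insert 34 → {54, 34}
insert 57 → {57, 54, 34}
pop-max → 57; now {54, 34}
insert 58 → {58, 54, 34}
pop-max → 58; now {54, 34}
pop-max → 54; now {34}

40, 39, 60, 59, 46, 61, 48, 45, 44, 38, 35, 57, 58, 54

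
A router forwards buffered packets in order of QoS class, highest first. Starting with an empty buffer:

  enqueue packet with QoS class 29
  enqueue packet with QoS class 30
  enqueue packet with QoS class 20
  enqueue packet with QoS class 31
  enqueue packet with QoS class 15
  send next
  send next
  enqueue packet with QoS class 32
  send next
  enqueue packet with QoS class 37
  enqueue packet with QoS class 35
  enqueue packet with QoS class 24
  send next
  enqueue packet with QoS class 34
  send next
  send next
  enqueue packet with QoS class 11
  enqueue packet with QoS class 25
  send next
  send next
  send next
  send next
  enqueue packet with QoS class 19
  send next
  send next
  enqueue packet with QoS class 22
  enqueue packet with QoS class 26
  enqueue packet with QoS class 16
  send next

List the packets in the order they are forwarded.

insert 29 → {29}
insert 30 → {30, 29}
insert 20 → {30, 29, 20}
insert 31 → {31, 30, 29, 20}
insert 15 → {31, 30, 29, 20, 15}
send next → 31; now {30, 29, 20, 15}
send next → 30; now {29, 20, 15}
insert 32 → {32, 29, 20, 15}
send next → 32; now {29, 20, 15}
insert 37 → {37, 29, 20, 15}
insert 35 → {37, 35, 29, 20, 15}
insert 24 → {37, 35, 29, 24, 20, 15}
send next → 37; now {35, 29, 24, 20, 15}
insert 34 → {35, 34, 29, 24, 20, 15}
send next → 35; now {34, 29, 24, 20, 15}
send next → 34; now {29, 24, 20, 15}
insert 11 → {29, 24, 20, 15, 11}
insert 25 → {29, 25, 24, 20, 15, 11}
send next → 29; now {25, 24, 20, 15, 11}
send next → 25; now {24, 20, 15, 11}
send next → 24; now {20, 15, 11}
send next → 20; now {15, 11}
insert 19 → {19, 15, 11}
send next → 19; now {15, 11}
send next → 15; now {11}
insert 22 → {22, 11}
insert 26 → {26, 22, 11}
insert 16 → {26, 22, 16, 11}
send next → 26; now {22, 16, 11}

[31, 30, 32, 37, 35, 34, 29, 25, 24, 20, 19, 15, 26]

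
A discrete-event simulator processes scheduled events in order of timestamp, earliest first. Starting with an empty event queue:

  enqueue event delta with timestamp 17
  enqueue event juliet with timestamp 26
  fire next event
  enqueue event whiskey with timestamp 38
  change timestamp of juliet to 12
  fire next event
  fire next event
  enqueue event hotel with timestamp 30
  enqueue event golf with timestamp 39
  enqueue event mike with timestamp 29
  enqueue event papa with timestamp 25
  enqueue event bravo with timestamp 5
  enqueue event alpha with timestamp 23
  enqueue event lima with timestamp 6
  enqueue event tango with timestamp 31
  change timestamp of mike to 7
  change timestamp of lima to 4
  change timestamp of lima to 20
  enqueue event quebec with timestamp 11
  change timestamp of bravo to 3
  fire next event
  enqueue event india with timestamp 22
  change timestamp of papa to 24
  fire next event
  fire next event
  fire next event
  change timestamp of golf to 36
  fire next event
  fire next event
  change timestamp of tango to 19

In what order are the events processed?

add delta (timestamp 17) → {delta:17}
add juliet (timestamp 26) → {delta:17, juliet:26}
fire next event → delta; now {juliet:26}
add whiskey (timestamp 38) → {juliet:26, whiskey:38}
update juliet to timestamp 12 → {juliet:12, whiskey:38}
fire next event → juliet; now {whiskey:38}
fire next event → whiskey; now {}
add hotel (timestamp 30) → {hotel:30}
add golf (timestamp 39) → {hotel:30, golf:39}
add mike (timestamp 29) → {mike:29, hotel:30, golf:39}
add papa (timestamp 25) → {papa:25, mike:29, hotel:30, golf:39}
add bravo (timestamp 5) → {bravo:5, papa:25, mike:29, hotel:30, golf:39}
add alpha (timestamp 23) → {bravo:5, alpha:23, papa:25, mike:29, hotel:30, golf:39}
add lima (timestamp 6) → {bravo:5, lima:6, alpha:23, papa:25, mike:29, hotel:30, golf:39}
add tango (timestamp 31) → {bravo:5, lima:6, alpha:23, papa:25, mike:29, hotel:30, tango:31, golf:39}
update mike to timestamp 7 → {bravo:5, lima:6, mike:7, alpha:23, papa:25, hotel:30, tango:31, golf:39}
update lima to timestamp 4 → {lima:4, bravo:5, mike:7, alpha:23, papa:25, hotel:30, tango:31, golf:39}
update lima to timestamp 20 → {bravo:5, mike:7, lima:20, alpha:23, papa:25, hotel:30, tango:31, golf:39}
add quebec (timestamp 11) → {bravo:5, mike:7, quebec:11, lima:20, alpha:23, papa:25, hotel:30, tango:31, golf:39}
update bravo to timestamp 3 → {bravo:3, mike:7, quebec:11, lima:20, alpha:23, papa:25, hotel:30, tango:31, golf:39}
fire next event → bravo; now {mike:7, quebec:11, lima:20, alpha:23, papa:25, hotel:30, tango:31, golf:39}
add india (timestamp 22) → {mike:7, quebec:11, lima:20, india:22, alpha:23, papa:25, hotel:30, tango:31, golf:39}
update papa to timestamp 24 → {mike:7, quebec:11, lima:20, india:22, alpha:23, papa:24, hotel:30, tango:31, golf:39}
fire next event → mike; now {quebec:11, lima:20, india:22, alpha:23, papa:24, hotel:30, tango:31, golf:39}
fire next event → quebec; now {lima:20, india:22, alpha:23, papa:24, hotel:30, tango:31, golf:39}
fire next event → lima; now {india:22, alpha:23, papa:24, hotel:30, tango:31, golf:39}
update golf to timestamp 36 → {india:22, alpha:23, papa:24, hotel:30, tango:31, golf:36}
fire next event → india; now {alpha:23, papa:24, hotel:30, tango:31, golf:36}
fire next event → alpha; now {papa:24, hotel:30, tango:31, golf:36}
update tango to timestamp 19 → {tango:19, papa:24, hotel:30, golf:36}

delta → juliet → whiskey → bravo → mike → quebec → lima → india → alpha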